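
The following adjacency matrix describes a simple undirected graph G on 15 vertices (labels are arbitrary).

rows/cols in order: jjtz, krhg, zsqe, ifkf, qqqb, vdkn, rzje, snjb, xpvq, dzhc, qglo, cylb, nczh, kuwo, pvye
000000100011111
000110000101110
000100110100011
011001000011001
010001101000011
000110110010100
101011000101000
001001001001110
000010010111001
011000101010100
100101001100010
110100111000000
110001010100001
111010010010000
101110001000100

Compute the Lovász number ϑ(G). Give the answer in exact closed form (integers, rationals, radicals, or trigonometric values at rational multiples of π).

Vertex qglo has 6 neighbors: jjtz, ifkf, vdkn, xpvq, dzhc, kuwo.
N(vdkn) = {ifkf, qqqb, rzje, snjb, qglo, nczh}, |N(vdkn)| = 6.
Vertex jjtz has 6 neighbors: rzje, qglo, cylb, nczh, kuwo, pvye.
N(xpvq) = {qqqb, snjb, dzhc, qglo, cylb, pvye}, |N(xpvq)| = 6.
15-vertex 6-regular graph: Kneser K(6,2) on C(6,2)=15 vertices.
The 3 distinct eigenvalues: [6.0, 1.0, -3.0].
λ_max=6, λ_min=-3; ϑ = −15·λ_min/(λ_max−λ_min) = 5.
≈ 5.00000 (to 5 d.p.).

5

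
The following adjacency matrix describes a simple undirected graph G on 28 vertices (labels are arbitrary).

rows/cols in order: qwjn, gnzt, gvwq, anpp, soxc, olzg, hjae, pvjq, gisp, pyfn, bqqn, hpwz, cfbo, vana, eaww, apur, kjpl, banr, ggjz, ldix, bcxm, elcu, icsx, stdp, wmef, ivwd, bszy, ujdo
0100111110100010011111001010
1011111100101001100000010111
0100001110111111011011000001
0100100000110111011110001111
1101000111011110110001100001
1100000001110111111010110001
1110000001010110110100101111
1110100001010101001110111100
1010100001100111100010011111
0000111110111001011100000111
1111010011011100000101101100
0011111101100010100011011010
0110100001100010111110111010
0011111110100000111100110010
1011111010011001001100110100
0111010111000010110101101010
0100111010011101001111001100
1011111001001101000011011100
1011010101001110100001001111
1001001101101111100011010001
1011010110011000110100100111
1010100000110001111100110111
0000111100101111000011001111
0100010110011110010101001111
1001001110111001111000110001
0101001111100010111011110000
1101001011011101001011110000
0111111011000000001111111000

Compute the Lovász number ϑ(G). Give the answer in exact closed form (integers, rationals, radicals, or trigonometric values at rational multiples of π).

7

Vertex bszy has 15 neighbors: qwjn, gnzt, anpp, hjae, gisp, pyfn, hpwz, cfbo, vana, apur, ggjz, bcxm, elcu, icsx, stdp.
Vertex ggjz has 15 neighbors: qwjn, gvwq, anpp, olzg, pvjq, pyfn, cfbo, vana, eaww, kjpl, elcu, wmef, ivwd, bszy, ujdo.
Vertex wmef has 15 neighbors: qwjn, anpp, hjae, pvjq, gisp, bqqn, hpwz, cfbo, apur, kjpl, banr, ggjz, icsx, stdp, ujdo.
deg(ivwd) = 15; N(ivwd) = {gnzt, anpp, hjae, pvjq, gisp, pyfn, bqqn, eaww, kjpl, banr, ggjz, bcxm, elcu, icsx, stdp}.
Every vertex has degree 15 (N=28); Kneser-type, 2-subsets of [8].
A has 3 distinct eigenvalues ≈ [15.0, 1.0, -5.0].
Lovász (edge-transitive): ϑ = −28·(-5)/((15)−(-5)) = 7.
Numerically 7.00000000.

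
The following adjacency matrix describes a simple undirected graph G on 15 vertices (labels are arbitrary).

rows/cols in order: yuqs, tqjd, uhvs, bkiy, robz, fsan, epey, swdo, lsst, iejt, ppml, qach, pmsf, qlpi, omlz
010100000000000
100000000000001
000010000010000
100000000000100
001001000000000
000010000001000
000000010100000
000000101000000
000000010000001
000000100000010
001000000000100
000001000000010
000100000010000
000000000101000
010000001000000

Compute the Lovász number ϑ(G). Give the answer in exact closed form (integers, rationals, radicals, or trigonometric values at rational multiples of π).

N(ppml) = {uhvs, pmsf}, |N(ppml)| = 2.
Vertex qach has 2 neighbors: fsan, qlpi.
Vertex yuqs has 2 neighbors: tqjd, bkiy.
Vertex lsst has 2 neighbors: swdo, omlz.
G on 15 vertices is 2-regular; the odd cycle C_{15}.
Distinct eigenvalues (to 6 d.p.): [2.0, 1.827091, 1.338261, 0.618034, -0.209057, -1.0, -1.618034, -1.956295].
λ_max=2, λ_min=-2*cos(pi/15); ϑ = −15·λ_min/(λ_max−λ_min) = 15*cos(pi/15)/(cos(pi/15) + 1).
≈ 7.417148 (to 6 d.p.).
Lovász sandwich 7 ≤ 15*cos(pi/15)/(cos(pi/15) + 1) ≤ 8: both strict.

15*cos(pi/15)/(cos(pi/15) + 1)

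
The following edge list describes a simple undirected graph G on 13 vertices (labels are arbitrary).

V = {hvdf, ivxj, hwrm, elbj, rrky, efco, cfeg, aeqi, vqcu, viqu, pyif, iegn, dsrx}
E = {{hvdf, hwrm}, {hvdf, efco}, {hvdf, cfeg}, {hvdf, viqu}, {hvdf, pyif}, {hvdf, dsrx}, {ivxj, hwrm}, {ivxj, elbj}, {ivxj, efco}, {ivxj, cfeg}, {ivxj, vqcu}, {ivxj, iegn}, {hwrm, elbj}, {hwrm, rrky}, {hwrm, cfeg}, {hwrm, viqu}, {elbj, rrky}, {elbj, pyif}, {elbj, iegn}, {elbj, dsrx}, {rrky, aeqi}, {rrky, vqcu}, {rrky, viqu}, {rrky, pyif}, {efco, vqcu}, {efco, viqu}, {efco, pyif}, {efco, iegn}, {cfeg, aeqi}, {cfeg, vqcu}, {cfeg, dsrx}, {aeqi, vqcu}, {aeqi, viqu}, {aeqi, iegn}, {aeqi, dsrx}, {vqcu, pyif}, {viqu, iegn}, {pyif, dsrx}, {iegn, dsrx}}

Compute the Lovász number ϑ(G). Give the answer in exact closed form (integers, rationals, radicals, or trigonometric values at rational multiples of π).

deg(rrky) = 6; N(rrky) = {hwrm, elbj, aeqi, vqcu, viqu, pyif}.
N(elbj) = {ivxj, hwrm, rrky, pyif, iegn, dsrx}, |N(elbj)| = 6.
Vertex hvdf has 6 neighbors: hwrm, efco, cfeg, viqu, pyif, dsrx.
Vertex vqcu has 6 neighbors: ivxj, rrky, efco, cfeg, aeqi, pyif.
13-vertex 6-regular graph: SR(13,6,2,3) — a Paley graph.
A has 3 distinct eigenvalues ≈ [6.0, 1.302776, -2.302776].
ϑ = −N·λ_min/(λ_max−λ_min) = −13·(-sqrt(13)/2 - 1/2)/(6−(-sqrt(13)/2 - 1/2)) = sqrt(13).
= 3.605551… (decimal).

sqrt(13)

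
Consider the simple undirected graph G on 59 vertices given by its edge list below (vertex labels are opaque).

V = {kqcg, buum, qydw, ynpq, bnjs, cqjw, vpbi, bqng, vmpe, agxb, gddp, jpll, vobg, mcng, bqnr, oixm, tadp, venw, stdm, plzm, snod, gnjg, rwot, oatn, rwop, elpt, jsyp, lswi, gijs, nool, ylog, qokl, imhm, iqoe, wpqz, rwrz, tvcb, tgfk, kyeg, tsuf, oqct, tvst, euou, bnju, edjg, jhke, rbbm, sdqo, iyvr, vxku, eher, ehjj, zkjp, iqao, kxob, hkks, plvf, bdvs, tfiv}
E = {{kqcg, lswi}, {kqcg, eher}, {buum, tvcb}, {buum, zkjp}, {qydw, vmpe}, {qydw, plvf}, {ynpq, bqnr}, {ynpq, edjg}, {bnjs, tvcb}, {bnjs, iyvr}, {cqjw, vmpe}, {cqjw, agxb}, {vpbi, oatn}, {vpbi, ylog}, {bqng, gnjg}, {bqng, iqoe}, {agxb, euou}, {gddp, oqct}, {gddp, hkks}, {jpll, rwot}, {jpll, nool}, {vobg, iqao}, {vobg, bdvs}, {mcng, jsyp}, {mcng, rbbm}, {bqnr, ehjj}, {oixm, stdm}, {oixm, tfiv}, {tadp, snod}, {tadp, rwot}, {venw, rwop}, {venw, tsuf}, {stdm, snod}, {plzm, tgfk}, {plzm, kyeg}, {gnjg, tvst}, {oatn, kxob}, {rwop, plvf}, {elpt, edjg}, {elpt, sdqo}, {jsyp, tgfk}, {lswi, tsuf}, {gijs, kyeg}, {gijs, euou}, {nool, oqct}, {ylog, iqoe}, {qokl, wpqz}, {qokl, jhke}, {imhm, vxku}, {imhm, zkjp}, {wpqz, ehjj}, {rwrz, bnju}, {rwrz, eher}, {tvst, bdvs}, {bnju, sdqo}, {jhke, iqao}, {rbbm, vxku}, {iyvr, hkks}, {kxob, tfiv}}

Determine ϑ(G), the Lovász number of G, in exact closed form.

Vertex euou has 2 neighbors: agxb, gijs.
N(tfiv) = {oixm, kxob}, |N(tfiv)| = 2.
N(nool) = {jpll, oqct}, |N(nool)| = 2.
deg(elpt) = 2; N(elpt) = {edjg, sdqo}.
2-regular, N=59; a single 59-cycle (edge-transitive).
A has 30 distinct eigenvalues ≈ [2.0, 1.989, 1.955, 1.899, 1.821, 1.723, 1.605, 1.47, 1.317, 1.15, 0.969, 0.778, 0.577, 0.371, 0.16, -0.053, -0.265, -0.475, -0.678, -0.875, -1.061, -1.235, -1.395, -1.54, -1.667, -1.775, -1.863, -1.93, -1.975, -1.997].
ϑ = −N·λ_min/(λ_max−λ_min) = −59·(-2*cos(pi/59))/(2−(-2*cos(pi/59))) = 59*cos(pi/59)/(cos(pi/59) + 1).
≈ 29.4790799 (to 7 d.p.).
Sandwich: α(G)=29 ≤ ϑ(G)=59*cos(pi/59)/(cos(pi/59) + 1) ≤ χ(Ḡ)=30 (both strict).

59*cos(pi/59)/(cos(pi/59) + 1)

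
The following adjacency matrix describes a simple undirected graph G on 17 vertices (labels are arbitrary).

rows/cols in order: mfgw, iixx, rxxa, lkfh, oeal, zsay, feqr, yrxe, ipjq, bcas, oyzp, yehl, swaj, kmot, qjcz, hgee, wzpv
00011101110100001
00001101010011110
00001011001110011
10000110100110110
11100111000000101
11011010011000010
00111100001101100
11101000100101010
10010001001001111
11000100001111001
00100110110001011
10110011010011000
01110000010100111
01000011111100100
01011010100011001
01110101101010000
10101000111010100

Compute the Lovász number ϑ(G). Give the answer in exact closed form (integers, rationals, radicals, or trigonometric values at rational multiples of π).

Vertex oyzp has 8 neighbors: rxxa, zsay, feqr, ipjq, bcas, kmot, hgee, wzpv.
N(iixx) = {oeal, zsay, yrxe, bcas, swaj, kmot, qjcz, hgee}, |N(iixx)| = 8.
deg(yrxe) = 8; N(yrxe) = {mfgw, iixx, rxxa, oeal, ipjq, yehl, kmot, hgee}.
N(mfgw) = {lkfh, oeal, zsay, yrxe, ipjq, bcas, yehl, wzpv}, |N(mfgw)| = 8.
deg(v) = 8 for all v (|V|=17); Paley(17): SR with (k,λ,μ)=(8,3,4).
Distinct eigenvalues (to 5 d.p.): [8.0, 1.56155, -2.56155].
With N=17: ϑ(G) = 17·(-(-sqrt(17)/2 - 1/2))/(8−(-sqrt(17)/2 - 1/2)) = sqrt(17).
ϑ(G) ≈ 4.1231056.

sqrt(17)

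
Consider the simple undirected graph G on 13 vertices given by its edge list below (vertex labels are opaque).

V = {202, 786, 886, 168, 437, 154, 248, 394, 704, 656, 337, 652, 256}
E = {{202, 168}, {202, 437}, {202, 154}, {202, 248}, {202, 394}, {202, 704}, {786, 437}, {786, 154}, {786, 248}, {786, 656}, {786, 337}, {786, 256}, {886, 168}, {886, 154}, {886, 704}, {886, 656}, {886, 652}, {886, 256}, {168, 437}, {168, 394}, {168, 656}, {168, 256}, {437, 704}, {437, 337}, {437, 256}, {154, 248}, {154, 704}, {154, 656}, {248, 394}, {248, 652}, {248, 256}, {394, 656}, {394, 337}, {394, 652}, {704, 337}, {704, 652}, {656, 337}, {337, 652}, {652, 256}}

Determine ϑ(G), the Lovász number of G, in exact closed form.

deg(886) = 6; N(886) = {168, 154, 704, 656, 652, 256}.
N(786) = {437, 154, 248, 656, 337, 256}, |N(786)| = 6.
deg(437) = 6; N(437) = {202, 786, 168, 704, 337, 256}.
Vertex 248 has 6 neighbors: 202, 786, 154, 394, 652, 256.
Every vertex has degree 6 (N=13); SR(13,6,2,3) — a Paley graph.
spec(A) ≈ [6.0, 1.3028, -2.3028] (distinct, 4 d.p.).
Lovász (edge-transitive): ϑ = −13·(-sqrt(13)/2 - 1/2)/((6)−(-sqrt(13)/2 - 1/2)) = sqrt(13).
Numerically 3.605551275.

sqrt(13)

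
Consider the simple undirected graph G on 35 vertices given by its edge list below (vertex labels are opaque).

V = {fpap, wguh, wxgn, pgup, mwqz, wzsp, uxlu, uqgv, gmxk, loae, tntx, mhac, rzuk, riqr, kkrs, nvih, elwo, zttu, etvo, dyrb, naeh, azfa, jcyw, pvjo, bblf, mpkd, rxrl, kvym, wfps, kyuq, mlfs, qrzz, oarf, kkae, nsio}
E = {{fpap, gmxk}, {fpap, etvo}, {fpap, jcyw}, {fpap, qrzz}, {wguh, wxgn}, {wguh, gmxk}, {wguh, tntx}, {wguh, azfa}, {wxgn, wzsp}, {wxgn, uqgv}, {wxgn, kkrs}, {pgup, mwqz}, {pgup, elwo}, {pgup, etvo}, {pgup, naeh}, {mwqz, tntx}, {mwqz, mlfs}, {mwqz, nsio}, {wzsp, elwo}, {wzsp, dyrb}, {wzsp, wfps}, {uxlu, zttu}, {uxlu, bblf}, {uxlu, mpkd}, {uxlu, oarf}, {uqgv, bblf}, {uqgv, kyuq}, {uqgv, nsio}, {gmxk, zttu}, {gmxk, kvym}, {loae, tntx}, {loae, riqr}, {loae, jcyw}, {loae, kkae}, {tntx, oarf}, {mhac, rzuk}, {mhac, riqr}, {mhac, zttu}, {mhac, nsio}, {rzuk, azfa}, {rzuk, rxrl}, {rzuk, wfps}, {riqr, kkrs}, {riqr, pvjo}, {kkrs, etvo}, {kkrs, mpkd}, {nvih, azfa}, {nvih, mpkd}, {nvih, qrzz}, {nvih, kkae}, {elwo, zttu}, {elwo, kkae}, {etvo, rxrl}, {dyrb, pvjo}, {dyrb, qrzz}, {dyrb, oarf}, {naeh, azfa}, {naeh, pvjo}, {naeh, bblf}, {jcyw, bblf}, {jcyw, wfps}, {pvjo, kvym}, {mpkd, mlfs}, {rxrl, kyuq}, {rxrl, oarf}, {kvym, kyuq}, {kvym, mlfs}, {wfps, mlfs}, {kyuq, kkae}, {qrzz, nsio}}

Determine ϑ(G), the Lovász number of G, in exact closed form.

Vertex naeh has 4 neighbors: pgup, azfa, pvjo, bblf.
deg(zttu) = 4; N(zttu) = {uxlu, gmxk, mhac, elwo}.
N(qrzz) = {fpap, nvih, dyrb, nsio}, |N(qrzz)| = 4.
N(mpkd) = {uxlu, kkrs, nvih, mlfs}, |N(mpkd)| = 4.
4-regular, N=35; this is K(7,3), the Kneser graph.
Distinct eigenvalues (to 4 d.p.): [4.0, 2.0, -1.0, -3.0].
λ_max=4, λ_min=-3; ϑ = −35·λ_min/(λ_max−λ_min) = 15.
≈ 15.0000000 (to 7 d.p.).

15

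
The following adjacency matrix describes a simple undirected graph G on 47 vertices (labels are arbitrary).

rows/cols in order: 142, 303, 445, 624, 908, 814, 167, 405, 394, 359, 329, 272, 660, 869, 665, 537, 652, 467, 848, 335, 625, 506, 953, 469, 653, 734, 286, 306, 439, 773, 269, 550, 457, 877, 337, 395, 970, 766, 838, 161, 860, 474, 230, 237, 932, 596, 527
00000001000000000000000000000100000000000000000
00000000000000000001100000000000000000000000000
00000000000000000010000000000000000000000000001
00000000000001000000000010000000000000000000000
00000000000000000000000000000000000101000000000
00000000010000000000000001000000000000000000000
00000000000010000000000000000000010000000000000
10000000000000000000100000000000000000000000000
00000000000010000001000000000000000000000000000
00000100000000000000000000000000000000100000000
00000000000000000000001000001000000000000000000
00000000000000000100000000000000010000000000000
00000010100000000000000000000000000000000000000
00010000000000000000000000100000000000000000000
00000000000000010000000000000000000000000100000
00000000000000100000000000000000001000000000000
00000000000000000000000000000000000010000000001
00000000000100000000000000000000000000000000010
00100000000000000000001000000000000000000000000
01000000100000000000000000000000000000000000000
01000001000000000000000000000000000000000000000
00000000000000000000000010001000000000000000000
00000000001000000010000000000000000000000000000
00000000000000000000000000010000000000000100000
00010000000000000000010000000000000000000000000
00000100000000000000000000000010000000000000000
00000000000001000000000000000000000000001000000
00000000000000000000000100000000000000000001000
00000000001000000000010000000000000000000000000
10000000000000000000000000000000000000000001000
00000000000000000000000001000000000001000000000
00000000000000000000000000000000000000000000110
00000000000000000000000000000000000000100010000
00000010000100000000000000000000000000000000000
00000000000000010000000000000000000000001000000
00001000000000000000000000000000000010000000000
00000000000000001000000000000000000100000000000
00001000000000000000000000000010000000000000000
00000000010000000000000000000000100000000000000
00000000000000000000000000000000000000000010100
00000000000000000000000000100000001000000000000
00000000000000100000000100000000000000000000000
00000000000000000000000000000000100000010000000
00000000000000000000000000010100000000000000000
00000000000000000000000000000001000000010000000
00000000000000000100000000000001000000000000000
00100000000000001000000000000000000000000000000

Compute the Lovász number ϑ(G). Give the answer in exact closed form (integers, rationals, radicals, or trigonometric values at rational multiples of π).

47*cos(pi/47)/(cos(pi/47) + 1)

N(624) = {869, 653}, |N(624)| = 2.
deg(506) = 2; N(506) = {653, 439}.
deg(660) = 2; N(660) = {167, 394}.
Vertex 970 has 2 neighbors: 652, 395.
Every vertex has degree 2 (N=47); a single 47-cycle (edge-transitive).
Distinct eigenvalues (to 4 d.p.): [2.0, 1.9822, 1.9289, 1.8413, 1.7208, 1.5696, 1.3904, 1.1864, 0.9612, 0.7188, 0.4636, 0.2002, -0.0668, -0.3327, -0.5926, -0.8419, -1.0762, -1.2913, -1.4833, -1.6489, -1.785, -1.8893, -1.9599, -1.9955].
Lovász: ϑ = −47(-2*cos(pi/47))/(2+-(-1)*2*cos(pi/47)) = 47*cos(pi/47)/(cos(pi/47) + 1).
≈ 23.47373 (to 5 d.p.).
23 ≤ 47*cos(pi/47)/(cos(pi/47) + 1) ≤ 24: both strict.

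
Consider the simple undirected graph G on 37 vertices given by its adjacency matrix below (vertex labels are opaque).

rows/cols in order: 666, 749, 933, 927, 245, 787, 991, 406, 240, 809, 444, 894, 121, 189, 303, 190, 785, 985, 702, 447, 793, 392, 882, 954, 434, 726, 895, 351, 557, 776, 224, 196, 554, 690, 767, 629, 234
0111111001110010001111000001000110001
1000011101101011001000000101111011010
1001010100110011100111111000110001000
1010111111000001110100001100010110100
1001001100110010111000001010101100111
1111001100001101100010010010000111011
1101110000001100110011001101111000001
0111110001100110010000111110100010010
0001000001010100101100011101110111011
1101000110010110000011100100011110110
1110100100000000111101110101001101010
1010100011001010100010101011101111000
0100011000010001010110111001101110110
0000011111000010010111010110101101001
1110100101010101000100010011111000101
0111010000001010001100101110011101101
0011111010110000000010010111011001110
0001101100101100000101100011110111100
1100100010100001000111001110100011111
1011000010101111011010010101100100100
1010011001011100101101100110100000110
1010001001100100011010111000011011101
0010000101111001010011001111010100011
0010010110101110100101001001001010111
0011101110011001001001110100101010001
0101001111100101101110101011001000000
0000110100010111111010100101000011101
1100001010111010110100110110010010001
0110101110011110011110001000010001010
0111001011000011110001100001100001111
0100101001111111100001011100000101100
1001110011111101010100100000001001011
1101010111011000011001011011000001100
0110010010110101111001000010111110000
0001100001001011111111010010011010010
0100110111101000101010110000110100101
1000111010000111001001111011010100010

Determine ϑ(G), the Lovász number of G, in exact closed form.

Vertex 240 has 18 neighbors: 927, 809, 894, 189, 785, 702, 447, 954, 434, 726, 351, 557, 776, 196, 554, 690, 629, 234.
Vertex 933 has 18 neighbors: 666, 927, 787, 406, 444, 894, 303, 190, 785, 447, 793, 392, 882, 954, 434, 557, 776, 690.
deg(351) = 18; N(351) = {666, 749, 991, 240, 444, 894, 121, 303, 785, 985, 447, 882, 954, 726, 895, 776, 554, 234}.
N(991) = {666, 749, 927, 245, 787, 121, 189, 785, 985, 793, 392, 434, 726, 351, 557, 776, 224, 234}, |N(991)| = 18.
Regular of degree 18 on 37 vertices: SR(37,18,8,9) — a Paley graph.
Distinct eigenvalues (to 4 d.p.): [18.0, 2.5414, -3.5414].
λ_max=18, λ_min=-sqrt(37)/2 - 1/2; ϑ = −37·λ_min/(λ_max−λ_min) = sqrt(37).
Numerically 6.08276.

sqrt(37)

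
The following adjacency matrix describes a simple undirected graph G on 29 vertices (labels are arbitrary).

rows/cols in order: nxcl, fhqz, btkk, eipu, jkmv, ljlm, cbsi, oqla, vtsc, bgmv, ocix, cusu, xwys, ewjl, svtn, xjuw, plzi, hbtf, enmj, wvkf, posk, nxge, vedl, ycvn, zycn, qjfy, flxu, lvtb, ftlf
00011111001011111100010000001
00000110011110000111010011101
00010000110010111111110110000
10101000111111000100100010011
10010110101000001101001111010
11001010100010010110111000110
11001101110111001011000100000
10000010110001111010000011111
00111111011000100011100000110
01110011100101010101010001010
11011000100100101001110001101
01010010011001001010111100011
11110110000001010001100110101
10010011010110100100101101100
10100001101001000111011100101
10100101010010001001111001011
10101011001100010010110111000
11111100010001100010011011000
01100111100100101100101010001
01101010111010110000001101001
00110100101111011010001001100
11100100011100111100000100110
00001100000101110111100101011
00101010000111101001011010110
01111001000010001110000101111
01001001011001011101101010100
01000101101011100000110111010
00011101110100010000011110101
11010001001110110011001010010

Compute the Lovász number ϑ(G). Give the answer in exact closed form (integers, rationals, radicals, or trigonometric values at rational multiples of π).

Vertex enmj has 14 neighbors: fhqz, btkk, ljlm, cbsi, oqla, vtsc, cusu, svtn, plzi, hbtf, posk, vedl, zycn, ftlf.
deg(ocix) = 14; N(ocix) = {nxcl, fhqz, eipu, jkmv, vtsc, cusu, svtn, plzi, wvkf, posk, nxge, qjfy, flxu, ftlf}.
N(btkk) = {eipu, vtsc, bgmv, xwys, svtn, xjuw, plzi, hbtf, enmj, wvkf, posk, nxge, ycvn, zycn}, |N(btkk)| = 14.
Vertex bgmv has 14 neighbors: fhqz, btkk, eipu, cbsi, oqla, vtsc, cusu, ewjl, xjuw, hbtf, wvkf, nxge, qjfy, lvtb.
Every vertex has degree 14 (N=29); SR(29,14,6,7) — a Paley graph.
The 3 distinct eigenvalues: [14.0, 2.19258, -3.19258].
ϑ = −N·λ_min/(λ_max−λ_min) = −29·(-sqrt(29)/2 - 1/2)/(14−(-sqrt(29)/2 - 1/2)) = sqrt(29).
≈ 5.3851648 (to 7 d.p.).

sqrt(29)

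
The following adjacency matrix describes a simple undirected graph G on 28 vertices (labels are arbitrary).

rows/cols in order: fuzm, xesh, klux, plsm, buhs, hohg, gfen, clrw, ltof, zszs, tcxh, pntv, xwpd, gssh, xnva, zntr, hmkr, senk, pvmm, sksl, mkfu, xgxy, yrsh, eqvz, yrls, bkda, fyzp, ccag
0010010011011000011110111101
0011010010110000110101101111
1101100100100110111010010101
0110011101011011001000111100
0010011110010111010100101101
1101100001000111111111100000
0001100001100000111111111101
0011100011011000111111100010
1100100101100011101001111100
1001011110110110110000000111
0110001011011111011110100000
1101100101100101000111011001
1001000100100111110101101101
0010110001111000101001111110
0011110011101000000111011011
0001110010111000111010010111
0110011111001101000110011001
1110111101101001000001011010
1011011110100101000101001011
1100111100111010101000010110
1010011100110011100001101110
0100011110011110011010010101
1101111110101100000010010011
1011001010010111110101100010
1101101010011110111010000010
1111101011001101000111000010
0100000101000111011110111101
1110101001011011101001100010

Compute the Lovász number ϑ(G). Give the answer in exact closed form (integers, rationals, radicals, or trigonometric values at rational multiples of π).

7

N(xwpd) = {fuzm, plsm, clrw, tcxh, gssh, xnva, zntr, hmkr, senk, sksl, xgxy, yrsh, yrls, bkda, ccag}, |N(xwpd)| = 15.
Vertex xgxy has 15 neighbors: xesh, hohg, gfen, clrw, ltof, pntv, xwpd, gssh, xnva, senk, pvmm, mkfu, eqvz, bkda, ccag.
Vertex eqvz has 15 neighbors: fuzm, klux, plsm, gfen, ltof, pntv, gssh, xnva, zntr, hmkr, senk, sksl, xgxy, yrsh, fyzp.
Vertex ccag has 15 neighbors: fuzm, xesh, klux, buhs, gfen, zszs, pntv, xwpd, xnva, zntr, hmkr, pvmm, xgxy, yrsh, fyzp.
G on 28 vertices is 15-regular; this is K(8,2), the Kneser graph.
Distinct eigenvalues (to 6 d.p.): [15.0, 1.0, -5.0].
−28·(-5) / ((15)−(-5)) = 7 = ϑ(G).
= 7.000000… (decimal).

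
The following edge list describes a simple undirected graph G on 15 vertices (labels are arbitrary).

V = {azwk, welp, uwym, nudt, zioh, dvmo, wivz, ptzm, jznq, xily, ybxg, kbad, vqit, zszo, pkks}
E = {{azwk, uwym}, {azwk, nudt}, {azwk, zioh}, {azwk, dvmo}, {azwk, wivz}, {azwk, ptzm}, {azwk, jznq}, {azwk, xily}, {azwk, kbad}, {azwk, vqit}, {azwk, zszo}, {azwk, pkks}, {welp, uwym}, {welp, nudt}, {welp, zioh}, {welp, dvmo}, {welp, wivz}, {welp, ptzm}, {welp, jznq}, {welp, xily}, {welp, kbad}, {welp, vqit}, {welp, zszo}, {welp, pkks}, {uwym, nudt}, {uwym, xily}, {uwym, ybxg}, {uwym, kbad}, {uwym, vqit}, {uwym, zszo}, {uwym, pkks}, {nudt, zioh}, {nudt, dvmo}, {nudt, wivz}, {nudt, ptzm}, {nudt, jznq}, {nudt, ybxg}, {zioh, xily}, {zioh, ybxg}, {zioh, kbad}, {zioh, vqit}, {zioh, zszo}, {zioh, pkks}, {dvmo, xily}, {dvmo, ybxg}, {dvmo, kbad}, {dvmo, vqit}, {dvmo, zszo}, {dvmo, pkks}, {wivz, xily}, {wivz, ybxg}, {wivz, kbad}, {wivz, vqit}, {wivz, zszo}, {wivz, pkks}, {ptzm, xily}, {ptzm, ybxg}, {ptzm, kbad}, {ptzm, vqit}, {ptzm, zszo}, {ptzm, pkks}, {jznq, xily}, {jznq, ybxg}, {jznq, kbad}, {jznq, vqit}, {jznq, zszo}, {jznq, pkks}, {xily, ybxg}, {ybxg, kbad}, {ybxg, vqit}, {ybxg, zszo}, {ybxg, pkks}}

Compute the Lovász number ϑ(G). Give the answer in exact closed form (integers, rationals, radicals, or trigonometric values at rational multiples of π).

6

Vertex vqit has 9 neighbors: azwk, welp, uwym, zioh, dvmo, wivz, ptzm, jznq, ybxg.
Vertex dvmo has 9 neighbors: azwk, welp, nudt, xily, ybxg, kbad, vqit, zszo, pkks.
deg(zioh) = 9; N(zioh) = {azwk, welp, nudt, xily, ybxg, kbad, vqit, zszo, pkks}.
deg(pkks) = 9; N(pkks) = {azwk, welp, uwym, zioh, dvmo, wivz, ptzm, jznq, ybxg}.
3 parts of sizes [6, 6, 3]; α(G) = 6 = ϑ (perfect).
= 6.0000000… (decimal).
α=6, χ(Ḡ)=6; ϑ=6 lies between (collapsed).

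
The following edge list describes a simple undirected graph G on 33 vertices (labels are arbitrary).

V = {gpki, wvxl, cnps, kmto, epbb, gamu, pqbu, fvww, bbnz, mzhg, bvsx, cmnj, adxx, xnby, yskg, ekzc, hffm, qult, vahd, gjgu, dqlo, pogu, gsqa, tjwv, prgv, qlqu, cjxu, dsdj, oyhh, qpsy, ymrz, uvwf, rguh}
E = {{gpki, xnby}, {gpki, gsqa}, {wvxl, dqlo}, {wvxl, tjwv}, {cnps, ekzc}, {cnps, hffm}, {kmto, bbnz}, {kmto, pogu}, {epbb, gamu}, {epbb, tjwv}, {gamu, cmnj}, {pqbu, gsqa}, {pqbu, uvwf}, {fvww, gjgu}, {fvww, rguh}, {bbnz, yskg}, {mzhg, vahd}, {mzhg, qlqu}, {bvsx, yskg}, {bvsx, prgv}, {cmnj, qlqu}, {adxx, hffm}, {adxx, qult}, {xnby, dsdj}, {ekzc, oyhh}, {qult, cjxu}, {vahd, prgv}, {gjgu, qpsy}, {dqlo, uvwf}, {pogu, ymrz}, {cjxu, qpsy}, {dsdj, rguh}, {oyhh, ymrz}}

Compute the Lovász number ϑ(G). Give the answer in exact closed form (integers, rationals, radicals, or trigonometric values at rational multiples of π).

33*cos(pi/33)/(cos(pi/33) + 1)

N(gpki) = {xnby, gsqa}, |N(gpki)| = 2.
Vertex qpsy has 2 neighbors: gjgu, cjxu.
N(dsdj) = {xnby, rguh}, |N(dsdj)| = 2.
Vertex hffm has 2 neighbors: cnps, adxx.
G on 33 vertices is 2-regular; this is C_{33}, the 33-cycle.
A has 17 distinct eigenvalues ≈ [2.0, 1.9639, 1.8567, 1.6825, 1.4475, 1.1601, 0.8308, 0.4715, 0.0952, -0.2846, -0.6541, -1.0, -1.3097, -1.5721, -1.7777, -1.919, -1.9909].
λ_max=2, λ_min=-2*cos(pi/33); ϑ = −33·λ_min/(λ_max−λ_min) = 33*cos(pi/33)/(cos(pi/33) + 1).
Numerically 16.46255859.
16 ≤ 33*cos(pi/33)/(cos(pi/33) + 1) ≤ 17: both strict.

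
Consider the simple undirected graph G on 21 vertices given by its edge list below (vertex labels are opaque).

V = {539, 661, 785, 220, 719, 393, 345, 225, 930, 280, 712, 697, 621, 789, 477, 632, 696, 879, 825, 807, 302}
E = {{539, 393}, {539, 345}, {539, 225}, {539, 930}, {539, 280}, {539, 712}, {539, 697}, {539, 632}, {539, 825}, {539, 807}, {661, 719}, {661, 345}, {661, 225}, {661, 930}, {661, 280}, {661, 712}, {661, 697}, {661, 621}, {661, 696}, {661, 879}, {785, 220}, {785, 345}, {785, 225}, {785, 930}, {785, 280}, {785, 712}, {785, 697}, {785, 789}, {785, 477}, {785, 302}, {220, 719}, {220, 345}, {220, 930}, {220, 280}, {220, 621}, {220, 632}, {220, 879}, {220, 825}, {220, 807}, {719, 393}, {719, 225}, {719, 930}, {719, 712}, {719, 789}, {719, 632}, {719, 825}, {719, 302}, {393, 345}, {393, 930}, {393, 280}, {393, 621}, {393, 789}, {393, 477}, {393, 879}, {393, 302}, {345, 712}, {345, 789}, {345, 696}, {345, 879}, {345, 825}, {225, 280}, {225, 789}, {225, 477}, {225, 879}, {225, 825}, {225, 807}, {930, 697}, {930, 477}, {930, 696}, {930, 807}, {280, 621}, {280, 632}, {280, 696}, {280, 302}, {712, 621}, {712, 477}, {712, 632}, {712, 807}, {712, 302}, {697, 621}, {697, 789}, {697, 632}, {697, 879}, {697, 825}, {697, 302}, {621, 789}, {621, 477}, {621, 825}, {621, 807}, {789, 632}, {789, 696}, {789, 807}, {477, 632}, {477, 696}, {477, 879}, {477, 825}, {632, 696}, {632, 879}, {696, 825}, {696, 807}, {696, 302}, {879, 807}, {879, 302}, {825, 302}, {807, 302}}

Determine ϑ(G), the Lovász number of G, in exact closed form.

deg(879) = 10; N(879) = {661, 220, 393, 345, 225, 697, 477, 632, 807, 302}.
deg(280) = 10; N(280) = {539, 661, 785, 220, 393, 225, 621, 632, 696, 302}.
deg(789) = 10; N(789) = {785, 719, 393, 345, 225, 697, 621, 632, 696, 807}.
N(696) = {661, 345, 930, 280, 789, 477, 632, 825, 807, 302}, |N(696)| = 10.
10-regular, N=21; this is K(7,2), the Kneser graph.
A has 3 distinct eigenvalues ≈ [10.0, 1.0, -4.0].
λ_max=10, λ_min=-4; ϑ = −21·λ_min/(λ_max−λ_min) = 6.
ϑ(G) ≈ 6.00000000.

6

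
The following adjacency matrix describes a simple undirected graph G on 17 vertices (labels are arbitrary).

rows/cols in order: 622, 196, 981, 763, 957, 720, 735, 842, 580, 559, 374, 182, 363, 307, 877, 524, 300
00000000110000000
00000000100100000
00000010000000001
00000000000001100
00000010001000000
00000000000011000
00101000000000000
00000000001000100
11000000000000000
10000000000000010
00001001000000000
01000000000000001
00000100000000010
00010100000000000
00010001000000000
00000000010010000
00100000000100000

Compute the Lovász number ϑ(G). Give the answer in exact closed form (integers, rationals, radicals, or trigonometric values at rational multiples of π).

17*cos(pi/17)/(cos(pi/17) + 1)

deg(196) = 2; N(196) = {580, 182}.
deg(957) = 2; N(957) = {735, 374}.
N(307) = {763, 720}, |N(307)| = 2.
N(580) = {622, 196}, |N(580)| = 2.
Every vertex has degree 2 (N=17); a single 17-cycle (edge-transitive).
A has 9 distinct eigenvalues ≈ [2.0, 1.865, 1.478, 0.891, 0.185, -0.547, -1.205, -1.7, -1.966].
ϑ = −N·λ_min/(λ_max−λ_min) = −17·(-2*cos(pi/17))/(2−(-2*cos(pi/17))) = 17*cos(pi/17)/(cos(pi/17) + 1).
ϑ(G) ≈ 8.4270.
Sandwich: α(G)=8 ≤ ϑ(G)=17*cos(pi/17)/(cos(pi/17) + 1) ≤ χ(Ḡ)=9 (both strict).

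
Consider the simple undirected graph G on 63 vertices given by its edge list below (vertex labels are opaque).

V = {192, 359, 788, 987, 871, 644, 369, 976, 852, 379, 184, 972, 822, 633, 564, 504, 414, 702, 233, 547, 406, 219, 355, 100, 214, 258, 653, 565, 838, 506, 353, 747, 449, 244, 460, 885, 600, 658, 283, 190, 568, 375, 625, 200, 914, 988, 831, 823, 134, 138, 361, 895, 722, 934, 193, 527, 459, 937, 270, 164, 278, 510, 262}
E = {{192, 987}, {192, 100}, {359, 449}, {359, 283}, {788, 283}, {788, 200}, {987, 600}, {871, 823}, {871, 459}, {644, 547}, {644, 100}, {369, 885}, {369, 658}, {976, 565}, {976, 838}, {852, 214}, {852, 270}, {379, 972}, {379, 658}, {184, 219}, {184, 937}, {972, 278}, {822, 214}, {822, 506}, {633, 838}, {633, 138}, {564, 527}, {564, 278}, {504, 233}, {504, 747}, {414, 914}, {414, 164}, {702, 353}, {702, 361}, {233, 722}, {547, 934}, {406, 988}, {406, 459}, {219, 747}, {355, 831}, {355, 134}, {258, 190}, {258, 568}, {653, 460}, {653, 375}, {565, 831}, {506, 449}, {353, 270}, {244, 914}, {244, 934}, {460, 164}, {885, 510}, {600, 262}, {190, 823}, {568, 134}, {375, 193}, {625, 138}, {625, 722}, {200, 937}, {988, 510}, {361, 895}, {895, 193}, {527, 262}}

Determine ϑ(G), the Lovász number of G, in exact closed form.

63*cos(pi/63)/(cos(pi/63) + 1)

deg(565) = 2; N(565) = {976, 831}.
deg(353) = 2; N(353) = {702, 270}.
deg(406) = 2; N(406) = {988, 459}.
N(988) = {406, 510}, |N(988)| = 2.
2-regular, N=63; connected 2-regular on 63 ⇒ C_{63}.
spec(A) ≈ [2.0, 1.990062, 1.960345, 1.911146, 1.842952, 1.756443, 1.652478, 1.532089, 1.396474, 1.24698, 1.085093, 0.912421, 0.730682, 0.541681, 0.347296, 0.14946, -0.049861, -0.248687, -0.445042, -0.636973, -0.822574, -1.0, -1.167487, -1.323372, -1.466104, -1.594265, -1.706582, -1.801938, -1.879385, -1.938155, -1.977662, -1.997514] (distinct, 6 d.p.).
Lovász (edge-transitive): ϑ = −63·(-2*cos(pi/63))/((2)−(-2*cos(pi/63))) = 63*cos(pi/63)/(cos(pi/63) + 1).
≈ 31.480409 (to 6 d.p.).
Lovász sandwich 31 ≤ 63*cos(pi/63)/(cos(pi/63) + 1) ≤ 32: both strict.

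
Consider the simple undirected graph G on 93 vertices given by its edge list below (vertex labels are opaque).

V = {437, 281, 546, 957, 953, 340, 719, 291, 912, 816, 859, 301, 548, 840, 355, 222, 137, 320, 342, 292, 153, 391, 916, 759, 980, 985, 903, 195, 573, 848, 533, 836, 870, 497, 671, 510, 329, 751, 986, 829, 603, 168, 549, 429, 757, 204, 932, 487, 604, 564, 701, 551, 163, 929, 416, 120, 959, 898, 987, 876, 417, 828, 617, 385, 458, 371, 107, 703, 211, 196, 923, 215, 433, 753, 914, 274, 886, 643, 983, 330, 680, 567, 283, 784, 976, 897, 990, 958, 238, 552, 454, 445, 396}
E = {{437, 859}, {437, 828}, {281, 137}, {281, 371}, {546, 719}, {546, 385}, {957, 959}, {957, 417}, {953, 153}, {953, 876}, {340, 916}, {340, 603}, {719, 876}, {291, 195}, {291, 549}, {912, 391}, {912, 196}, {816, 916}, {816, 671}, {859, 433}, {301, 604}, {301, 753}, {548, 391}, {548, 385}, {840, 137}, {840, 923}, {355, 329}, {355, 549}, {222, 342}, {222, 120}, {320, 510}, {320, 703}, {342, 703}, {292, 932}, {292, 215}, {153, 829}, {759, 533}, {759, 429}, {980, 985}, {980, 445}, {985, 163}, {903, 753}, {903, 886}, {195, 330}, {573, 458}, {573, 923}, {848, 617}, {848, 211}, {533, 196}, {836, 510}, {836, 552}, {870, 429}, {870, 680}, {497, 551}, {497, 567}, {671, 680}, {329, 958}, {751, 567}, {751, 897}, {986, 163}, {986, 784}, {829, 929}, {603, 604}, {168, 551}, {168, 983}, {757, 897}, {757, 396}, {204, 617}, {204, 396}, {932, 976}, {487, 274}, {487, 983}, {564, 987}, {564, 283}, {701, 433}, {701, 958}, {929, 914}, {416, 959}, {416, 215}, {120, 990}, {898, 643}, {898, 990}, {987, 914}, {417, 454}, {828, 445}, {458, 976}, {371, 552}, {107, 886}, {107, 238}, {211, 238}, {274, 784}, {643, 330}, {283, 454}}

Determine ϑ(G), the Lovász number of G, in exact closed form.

93*cos(pi/93)/(cos(pi/93) + 1)

N(396) = {757, 204}, |N(396)| = 2.
N(903) = {753, 886}, |N(903)| = 2.
deg(120) = 2; N(120) = {222, 990}.
N(751) = {567, 897}, |N(751)| = 2.
93-vertex 2-regular graph: connected 2-regular on 93 ⇒ C_{93}.
Distinct eigenvalues (to 5 d.p.): [2.0, 1.99544, 1.98177, 1.95906, 1.92741, 1.88697, 1.83792, 1.78048, 1.71491, 1.64153, 1.56065, 1.47265, 1.37793, 1.27693, 1.1701, 1.05793, 0.94093, 0.81964, 0.69461, 0.56641, 0.43563, 0.30286, 0.1687, 0.03378, -0.1013, -0.23591, -0.36945, -0.50131, -0.63087, -0.75756, -0.88079, -1.0, -1.11465, -1.22421, -1.32819, -1.42611, -1.51752, -1.602, -1.67918, -1.74869, -1.81023, -1.86351, -1.90828, -1.94434, -1.97154, -1.98974, -1.99886].
λ_max=2, λ_min=-2*cos(pi/93); ϑ = −93·λ_min/(λ_max−λ_min) = 93*cos(pi/93)/(cos(pi/93) + 1).
= 46.486731879… (decimal).
Check 46 ≤ 93*cos(pi/93)/(cos(pi/93) + 1) ≤ 47: both strict.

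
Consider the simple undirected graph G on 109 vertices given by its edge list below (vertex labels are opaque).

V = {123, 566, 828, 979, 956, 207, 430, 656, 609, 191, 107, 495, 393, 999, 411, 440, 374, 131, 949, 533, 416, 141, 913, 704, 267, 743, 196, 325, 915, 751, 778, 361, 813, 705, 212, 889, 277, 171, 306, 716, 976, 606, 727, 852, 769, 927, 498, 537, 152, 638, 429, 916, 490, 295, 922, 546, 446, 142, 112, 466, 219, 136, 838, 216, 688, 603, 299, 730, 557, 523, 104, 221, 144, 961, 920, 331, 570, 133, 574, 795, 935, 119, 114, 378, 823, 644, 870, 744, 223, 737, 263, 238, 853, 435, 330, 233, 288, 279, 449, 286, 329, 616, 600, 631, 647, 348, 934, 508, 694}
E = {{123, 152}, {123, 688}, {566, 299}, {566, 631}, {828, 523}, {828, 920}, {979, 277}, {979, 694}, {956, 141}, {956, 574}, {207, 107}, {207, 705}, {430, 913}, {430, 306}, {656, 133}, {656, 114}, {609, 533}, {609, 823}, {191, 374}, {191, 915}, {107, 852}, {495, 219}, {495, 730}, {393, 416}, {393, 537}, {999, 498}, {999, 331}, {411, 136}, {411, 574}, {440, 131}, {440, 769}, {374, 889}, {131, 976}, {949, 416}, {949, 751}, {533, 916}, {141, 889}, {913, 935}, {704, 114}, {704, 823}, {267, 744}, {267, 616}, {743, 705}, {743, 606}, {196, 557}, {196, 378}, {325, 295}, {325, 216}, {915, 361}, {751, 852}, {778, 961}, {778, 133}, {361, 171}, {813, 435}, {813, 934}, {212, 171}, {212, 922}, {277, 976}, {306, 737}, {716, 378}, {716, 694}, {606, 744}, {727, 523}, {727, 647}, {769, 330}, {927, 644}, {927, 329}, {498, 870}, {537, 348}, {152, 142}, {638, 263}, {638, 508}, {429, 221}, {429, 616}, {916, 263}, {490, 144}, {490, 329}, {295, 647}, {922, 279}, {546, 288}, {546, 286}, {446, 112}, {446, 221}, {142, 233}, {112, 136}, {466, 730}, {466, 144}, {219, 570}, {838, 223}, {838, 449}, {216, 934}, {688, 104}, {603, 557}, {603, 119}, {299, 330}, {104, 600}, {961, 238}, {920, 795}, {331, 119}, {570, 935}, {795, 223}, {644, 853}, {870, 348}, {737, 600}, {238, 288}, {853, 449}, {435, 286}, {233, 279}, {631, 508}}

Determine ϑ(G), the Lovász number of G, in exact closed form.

deg(144) = 2; N(144) = {490, 466}.
Vertex 566 has 2 neighbors: 299, 631.
Vertex 446 has 2 neighbors: 112, 221.
N(286) = {546, 435}, |N(286)| = 2.
2-regular, N=109; this is C_{109}, the 109-cycle.
spec(A) ≈ [2.0, 1.996678, 1.986723, 1.970169, 1.94707, 1.917503, 1.881566, 1.839379, 1.791082, 1.736834, 1.676818, 1.611231, 1.540291, 1.464235, 1.383315, 1.2978, 1.207973, 1.114134, 1.016594, 0.915677, 0.811718, 0.705062, 0.596064, 0.485087, 0.372497, 0.258671, 0.143985, 0.028821, -0.086439, -0.201412, -0.315715, -0.42897, -0.5408, -0.650834, -0.758705, -0.864056, -0.966537, -1.065807, -1.161536, -1.253407, -1.341115, -1.424367, -1.502888, -1.576416, -1.644707, -1.707535, -1.764691, -1.815985, -1.861246, -1.900324, -1.933089, -1.959433, -1.979268, -1.992528, -1.999169] (distinct, 6 d.p.).
Lovász (edge-transitive): ϑ = −109·(-2*cos(pi/109))/((2)−(-2*cos(pi/109))) = 109*cos(pi/109)/(cos(pi/109) + 1).
ϑ(G) ≈ 54.48868008.
Sandwich: α(G)=54 ≤ ϑ(G)=109*cos(pi/109)/(cos(pi/109) + 1) ≤ χ(Ḡ)=55 (both strict).

109*cos(pi/109)/(cos(pi/109) + 1)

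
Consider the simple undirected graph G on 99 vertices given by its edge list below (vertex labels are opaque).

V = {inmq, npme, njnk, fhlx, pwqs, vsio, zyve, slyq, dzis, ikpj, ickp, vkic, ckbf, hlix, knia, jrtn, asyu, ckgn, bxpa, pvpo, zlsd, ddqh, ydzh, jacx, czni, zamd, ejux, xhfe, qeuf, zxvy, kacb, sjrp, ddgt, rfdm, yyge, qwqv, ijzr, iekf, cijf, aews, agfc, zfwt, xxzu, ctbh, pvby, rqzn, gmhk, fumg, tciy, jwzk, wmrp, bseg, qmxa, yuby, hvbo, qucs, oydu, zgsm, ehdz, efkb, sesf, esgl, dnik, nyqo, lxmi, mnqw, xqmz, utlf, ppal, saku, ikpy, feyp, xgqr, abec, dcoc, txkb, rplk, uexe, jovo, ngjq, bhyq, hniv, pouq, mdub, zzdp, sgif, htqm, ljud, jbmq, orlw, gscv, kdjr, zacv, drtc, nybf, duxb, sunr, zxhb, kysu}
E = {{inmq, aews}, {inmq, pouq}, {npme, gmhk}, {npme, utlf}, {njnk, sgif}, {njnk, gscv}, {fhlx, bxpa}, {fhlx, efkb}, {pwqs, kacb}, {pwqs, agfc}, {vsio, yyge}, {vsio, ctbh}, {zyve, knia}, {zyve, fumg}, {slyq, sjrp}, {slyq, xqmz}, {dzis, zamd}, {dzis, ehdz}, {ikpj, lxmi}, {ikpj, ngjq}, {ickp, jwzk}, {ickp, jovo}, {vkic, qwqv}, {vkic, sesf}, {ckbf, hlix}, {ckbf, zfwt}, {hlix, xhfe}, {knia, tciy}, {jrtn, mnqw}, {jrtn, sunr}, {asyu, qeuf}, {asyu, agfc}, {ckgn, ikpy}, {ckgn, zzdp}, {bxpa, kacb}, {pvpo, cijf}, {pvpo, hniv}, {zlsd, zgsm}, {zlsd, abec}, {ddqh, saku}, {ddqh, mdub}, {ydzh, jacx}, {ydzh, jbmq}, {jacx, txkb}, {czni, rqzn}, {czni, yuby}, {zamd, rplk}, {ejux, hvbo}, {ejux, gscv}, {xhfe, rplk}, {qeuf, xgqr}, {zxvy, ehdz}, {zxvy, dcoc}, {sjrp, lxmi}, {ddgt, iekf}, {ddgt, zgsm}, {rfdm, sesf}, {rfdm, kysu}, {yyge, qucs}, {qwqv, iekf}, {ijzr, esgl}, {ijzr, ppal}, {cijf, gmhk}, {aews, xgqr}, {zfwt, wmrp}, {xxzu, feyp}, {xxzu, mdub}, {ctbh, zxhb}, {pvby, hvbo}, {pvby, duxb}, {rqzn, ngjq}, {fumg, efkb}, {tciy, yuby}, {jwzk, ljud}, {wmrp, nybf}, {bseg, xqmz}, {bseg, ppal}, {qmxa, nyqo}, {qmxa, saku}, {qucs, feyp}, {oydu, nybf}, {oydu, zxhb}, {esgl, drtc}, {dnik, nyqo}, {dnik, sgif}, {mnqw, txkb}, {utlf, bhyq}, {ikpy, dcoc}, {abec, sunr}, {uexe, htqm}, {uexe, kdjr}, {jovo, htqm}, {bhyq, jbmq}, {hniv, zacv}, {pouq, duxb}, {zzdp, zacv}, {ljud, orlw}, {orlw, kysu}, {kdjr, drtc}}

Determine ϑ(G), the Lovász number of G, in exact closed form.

deg(htqm) = 2; N(htqm) = {uexe, jovo}.
Vertex orlw has 2 neighbors: ljud, kysu.
N(kacb) = {pwqs, bxpa}, |N(kacb)| = 2.
N(zzdp) = {ckgn, zacv}, |N(zzdp)| = 2.
Every vertex has degree 2 (N=99); a single 99-cycle (edge-transitive).
Distinct eigenvalues (to 3 d.p.): [2.0, 1.996, 1.984, 1.964, 1.936, 1.9, 1.857, 1.806, 1.748, 1.683, 1.611, 1.532, 1.447, 1.357, 1.261, 1.16, 1.054, 0.945, 0.831, 0.714, 0.594, 0.472, 0.347, 0.222, 0.095, -0.032, -0.158, -0.285, -0.41, -0.533, -0.654, -0.773, -0.888, -1.0, -1.108, -1.211, -1.31, -1.403, -1.491, -1.572, -1.647, -1.716, -1.778, -1.832, -1.879, -1.919, -1.951, -1.975, -1.991, -1.999].
−99·(-2*cos(pi/99)) / ((2)−(-2*cos(pi/99))) = 99*cos(pi/99)/(cos(pi/99) + 1) = ϑ(G).
= 49.487536287… (decimal).
Lovász sandwich 49 ≤ 99*cos(pi/99)/(cos(pi/99) + 1) ≤ 50: both strict.

99*cos(pi/99)/(cos(pi/99) + 1)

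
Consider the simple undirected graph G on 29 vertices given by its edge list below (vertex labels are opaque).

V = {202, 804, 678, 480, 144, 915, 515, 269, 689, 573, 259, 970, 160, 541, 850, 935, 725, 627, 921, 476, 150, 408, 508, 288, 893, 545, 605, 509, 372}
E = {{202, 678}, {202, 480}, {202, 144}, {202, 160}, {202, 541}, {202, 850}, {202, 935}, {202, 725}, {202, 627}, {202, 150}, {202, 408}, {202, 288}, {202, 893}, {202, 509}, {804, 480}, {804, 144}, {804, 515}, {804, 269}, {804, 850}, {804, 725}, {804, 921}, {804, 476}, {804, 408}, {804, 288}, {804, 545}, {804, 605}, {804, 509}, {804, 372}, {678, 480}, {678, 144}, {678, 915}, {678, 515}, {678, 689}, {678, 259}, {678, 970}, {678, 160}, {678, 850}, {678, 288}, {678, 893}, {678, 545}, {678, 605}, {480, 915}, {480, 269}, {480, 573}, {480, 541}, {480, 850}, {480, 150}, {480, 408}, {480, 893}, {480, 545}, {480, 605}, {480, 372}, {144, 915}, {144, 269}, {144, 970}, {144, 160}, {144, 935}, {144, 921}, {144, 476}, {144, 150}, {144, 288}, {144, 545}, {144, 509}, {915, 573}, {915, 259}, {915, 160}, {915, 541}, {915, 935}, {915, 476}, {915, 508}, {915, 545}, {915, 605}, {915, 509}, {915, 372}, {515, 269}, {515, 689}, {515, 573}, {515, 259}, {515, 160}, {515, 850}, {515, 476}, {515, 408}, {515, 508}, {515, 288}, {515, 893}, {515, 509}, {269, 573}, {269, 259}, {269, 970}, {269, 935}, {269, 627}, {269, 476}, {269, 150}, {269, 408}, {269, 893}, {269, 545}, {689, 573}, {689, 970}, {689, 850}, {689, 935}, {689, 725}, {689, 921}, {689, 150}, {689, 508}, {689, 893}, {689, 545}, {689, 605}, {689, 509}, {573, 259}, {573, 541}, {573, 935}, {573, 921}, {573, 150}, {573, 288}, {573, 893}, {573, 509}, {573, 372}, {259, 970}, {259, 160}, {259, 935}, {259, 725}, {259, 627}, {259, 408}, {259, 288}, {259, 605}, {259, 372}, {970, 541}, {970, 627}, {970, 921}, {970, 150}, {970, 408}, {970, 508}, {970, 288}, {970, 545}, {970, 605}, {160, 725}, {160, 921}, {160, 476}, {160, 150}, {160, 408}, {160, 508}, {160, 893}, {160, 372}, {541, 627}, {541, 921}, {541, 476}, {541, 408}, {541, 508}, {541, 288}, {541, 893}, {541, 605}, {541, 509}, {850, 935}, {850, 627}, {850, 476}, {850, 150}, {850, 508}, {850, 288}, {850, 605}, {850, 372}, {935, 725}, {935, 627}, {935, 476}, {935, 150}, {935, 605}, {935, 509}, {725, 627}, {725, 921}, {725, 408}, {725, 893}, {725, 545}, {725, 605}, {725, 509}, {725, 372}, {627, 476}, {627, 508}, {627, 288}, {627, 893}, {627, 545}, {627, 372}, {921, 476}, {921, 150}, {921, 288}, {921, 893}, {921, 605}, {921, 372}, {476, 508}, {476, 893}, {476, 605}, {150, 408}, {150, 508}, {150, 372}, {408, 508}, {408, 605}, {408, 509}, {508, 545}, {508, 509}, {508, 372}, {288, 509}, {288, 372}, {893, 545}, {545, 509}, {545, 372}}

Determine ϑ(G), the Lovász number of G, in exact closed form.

sqrt(29)

N(515) = {804, 678, 269, 689, 573, 259, 160, 850, 476, 408, 508, 288, 893, 509}, |N(515)| = 14.
N(921) = {804, 144, 689, 573, 970, 160, 541, 725, 476, 150, 288, 893, 605, 372}, |N(921)| = 14.
N(202) = {678, 480, 144, 160, 541, 850, 935, 725, 627, 150, 408, 288, 893, 509}, |N(202)| = 14.
deg(573) = 14; N(573) = {480, 915, 515, 269, 689, 259, 541, 935, 921, 150, 288, 893, 509, 372}.
Regular of degree 14 on 29 vertices: strongly regular (29,14,6,7).
Distinct eigenvalues (to 3 d.p.): [14.0, 2.193, -3.193].
ϑ = −N·λ_min/(λ_max−λ_min) = −29·(-sqrt(29)/2 - 1/2)/(14−(-sqrt(29)/2 - 1/2)) = sqrt(29).
ϑ(G) ≈ 5.3852.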